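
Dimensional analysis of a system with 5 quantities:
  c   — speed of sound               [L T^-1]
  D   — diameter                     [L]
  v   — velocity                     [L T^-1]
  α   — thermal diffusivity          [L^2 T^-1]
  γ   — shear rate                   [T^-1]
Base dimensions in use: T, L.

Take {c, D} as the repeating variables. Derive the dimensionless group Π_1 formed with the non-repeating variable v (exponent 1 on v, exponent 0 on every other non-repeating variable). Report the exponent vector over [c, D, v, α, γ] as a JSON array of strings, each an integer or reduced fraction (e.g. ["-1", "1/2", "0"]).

Dimensional matrix (T×L by c×D×v×α×γ):
  T: [-1  0 -1 -1 -1]
  L: [ 1  1  1  2  0]
Echelon form has 2 nonzero rows (pivots: c,D)
Pivot set = {c,D}, free = {v,α,γ}
RREF:
  r0: [   1    0    1    1    1]
  r1: [   0    1    0    1   -1]
Fix exponent of v at 1, α at 0, γ at 0; solve each RREF row for its pivot's exponent:
  r0: exp(c) + (1)·1 = 0 ⇒ exp(c) = -1
  r1: exp(D) + (0)·1 = 0 ⇒ exp(D) = 0
Π_1 = c^-1 · v

["-1", "0", "1", "0", "0"]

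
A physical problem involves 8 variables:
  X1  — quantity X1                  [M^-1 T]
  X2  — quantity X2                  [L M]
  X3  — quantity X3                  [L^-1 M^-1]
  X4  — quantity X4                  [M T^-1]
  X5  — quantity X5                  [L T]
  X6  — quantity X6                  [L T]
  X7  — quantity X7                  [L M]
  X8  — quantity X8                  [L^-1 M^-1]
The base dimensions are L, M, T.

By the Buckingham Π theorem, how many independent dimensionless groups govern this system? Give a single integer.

Dimensional matrix (L×M×T by X1×X2×X3×X4×X5×X6×X7×X8):
  L: [ 0  1 -1  0  1  1  1 -1]
  M: [-1  1 -1  1  0  0  1 -1]
  T: [ 1  0  0 -1  1  1  0  0]
Row reduction gives pivot columns X1,X2; rank = 2
n=8, r=2 ⇒ 6 dimensionless groups

6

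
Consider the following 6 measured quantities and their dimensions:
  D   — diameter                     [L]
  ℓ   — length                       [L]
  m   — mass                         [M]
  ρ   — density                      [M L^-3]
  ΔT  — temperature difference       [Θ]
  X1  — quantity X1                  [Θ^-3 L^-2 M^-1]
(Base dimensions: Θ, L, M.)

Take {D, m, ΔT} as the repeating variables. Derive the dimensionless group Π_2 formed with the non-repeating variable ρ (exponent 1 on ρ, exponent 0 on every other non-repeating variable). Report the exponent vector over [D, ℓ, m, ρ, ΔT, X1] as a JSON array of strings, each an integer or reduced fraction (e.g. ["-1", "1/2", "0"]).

["3", "0", "-1", "1", "0", "0"]

Dimensional matrix (Θ×L×M by D×ℓ×m×ρ×ΔT×X1):
  Θ: [ 0  0  0  0  1 -3]
  L: [ 1  1  0 -3  0 -2]
  M: [ 0  0  1  1  0 -1]
RREF → pivots at {D,m,ΔT} ⇒ r = 3
Repeat: D,m,ΔT; free: ℓ,ρ,X1
RREF:
  r0: [   1    1    0   -3    0   -2]
  r1: [   0    0    1    1    0   -1]
  r2: [   0    0    0    0    1   -3]
Fix exponent of ρ at 1, ℓ at 0, X1 at 0; solve each RREF row for its pivot's exponent:
  r0: exp(D) + (-3)·1 = 0 ⇒ exp(D) = 3
  r1: exp(m) + (1)·1 = 0 ⇒ exp(m) = -1
  r2: exp(ΔT) + (0)·1 = 0 ⇒ exp(ΔT) = 0
Π_2 = D^3 · m^-1 · ρ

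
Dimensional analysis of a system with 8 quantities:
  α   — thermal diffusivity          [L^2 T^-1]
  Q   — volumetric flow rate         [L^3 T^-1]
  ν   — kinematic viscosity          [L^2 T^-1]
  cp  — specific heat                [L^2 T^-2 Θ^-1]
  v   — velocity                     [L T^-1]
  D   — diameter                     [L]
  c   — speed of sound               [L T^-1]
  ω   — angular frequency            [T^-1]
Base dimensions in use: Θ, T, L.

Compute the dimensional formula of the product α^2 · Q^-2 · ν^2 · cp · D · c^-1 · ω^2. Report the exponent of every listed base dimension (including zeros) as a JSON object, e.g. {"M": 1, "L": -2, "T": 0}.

{"Θ": -1, "T": -5, "L": 4}

Exponent matrix [Θ,T,L] × [α,Q,ν,cp,v,D,c,ω]:
  Θ: [ 0  0  0 -1  0  0  0  0]
  T: [-1 -1 -1 -2 -1  0 -1 -1]
  L: [ 2  3  2  2  1  1  1  0]
  [Θ]: (2)·0+(-2)·0+(2)·0+(1)·-1+(1)·0+(-1)·0+(2)·0 = -1
  [T]: (2)·-1+(-2)·-1+(2)·-1+(1)·-2+(1)·0+(-1)·-1+(2)·-1 = -5
  [L]: (2)·2+(-2)·3+(2)·2+(1)·2+(1)·1+(-1)·1+(2)·0 = 4
⇒ Θ^-1 T^-5 L^4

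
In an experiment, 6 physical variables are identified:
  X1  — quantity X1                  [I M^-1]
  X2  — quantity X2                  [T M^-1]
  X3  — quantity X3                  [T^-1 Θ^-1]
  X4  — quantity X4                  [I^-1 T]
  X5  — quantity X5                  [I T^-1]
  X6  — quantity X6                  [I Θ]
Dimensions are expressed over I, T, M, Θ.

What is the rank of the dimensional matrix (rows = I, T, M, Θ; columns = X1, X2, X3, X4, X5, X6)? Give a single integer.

3

Exponent matrix [I,T,M,Θ] × [X1,X2,X3,X4,X5,X6]:
  I: [ 1  0  0 -1  1  1]
  T: [ 0  1 -1  1 -1  0]
  M: [-1 -1  0  0  0  0]
  Θ: [ 0  0 -1  0  0  1]
RREF → pivots at {X1,X2,X3} ⇒ r = 3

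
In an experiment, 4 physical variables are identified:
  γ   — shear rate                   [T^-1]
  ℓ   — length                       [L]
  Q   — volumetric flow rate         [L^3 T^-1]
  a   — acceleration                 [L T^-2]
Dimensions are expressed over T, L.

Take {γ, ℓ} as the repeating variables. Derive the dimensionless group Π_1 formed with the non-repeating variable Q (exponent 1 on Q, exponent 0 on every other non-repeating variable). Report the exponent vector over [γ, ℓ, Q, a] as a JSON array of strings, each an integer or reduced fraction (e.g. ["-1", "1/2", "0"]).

Exponent matrix [T,L] × [γ,ℓ,Q,a]:
  T: [-1  0 -1 -2]
  L: [ 0  1  3  1]
Echelon form has 2 nonzero rows (pivots: γ,ℓ)
Repeat: γ,ℓ; free: Q,a
RREF:
  r0: [   1    0    1    2]
  r1: [   0    1    3    1]
Fix exponent of Q at 1, a at 0; solve each RREF row for its pivot's exponent:
  r0: exp(γ) + (1)·1 = 0 ⇒ exp(γ) = -1
  r1: exp(ℓ) + (3)·1 = 0 ⇒ exp(ℓ) = -3
Π_1 = γ^-1 · ℓ^-3 · Q

["-1", "-3", "1", "0"]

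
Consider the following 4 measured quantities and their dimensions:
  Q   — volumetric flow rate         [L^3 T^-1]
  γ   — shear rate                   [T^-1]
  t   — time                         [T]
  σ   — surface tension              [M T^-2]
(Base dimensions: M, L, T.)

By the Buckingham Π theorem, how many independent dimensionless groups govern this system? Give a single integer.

Dimensional matrix (M×L×T by Q×γ×t×σ):
  M: [ 0  0  0  1]
  L: [ 3  0  0  0]
  T: [-1 -1  1 -2]
RREF → pivots at {Q,γ,σ} ⇒ r = 3
Π count = n − r = 4 − 3 = 1

1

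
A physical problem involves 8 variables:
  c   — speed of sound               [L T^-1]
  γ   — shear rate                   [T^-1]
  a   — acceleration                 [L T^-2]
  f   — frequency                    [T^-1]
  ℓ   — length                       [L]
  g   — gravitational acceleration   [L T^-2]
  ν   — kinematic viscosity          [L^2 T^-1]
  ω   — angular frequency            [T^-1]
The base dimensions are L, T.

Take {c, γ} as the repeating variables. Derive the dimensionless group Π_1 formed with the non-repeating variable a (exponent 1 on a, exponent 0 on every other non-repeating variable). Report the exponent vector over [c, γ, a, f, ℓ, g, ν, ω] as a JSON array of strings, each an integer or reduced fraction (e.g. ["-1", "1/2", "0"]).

Write exponents as rows L,T / cols c,γ,a,f,ℓ,g,ν,ω:
  L: [ 1  0  1  0  1  1  2  0]
  T: [-1 -1 -2 -1  0 -2 -1 -1]
Echelon form has 2 nonzero rows (pivots: c,γ)
Repeat: c,γ; free: a,f,ℓ,g,ν,ω
RREF:
  r0: [   1    0    1    0    1    1    2    0]
  r1: [   0    1    1    1   -1    1   -1    1]
Fix exponent of a at 1, f at 0, ℓ at 0, g at 0, ν at 0, ω at 0; solve each RREF row for its pivot's exponent:
  r0: exp(c) + (1)·1 = 0 ⇒ exp(c) = -1
  r1: exp(γ) + (1)·1 = 0 ⇒ exp(γ) = -1
Π_1 = c^-1 · γ^-1 · a

["-1", "-1", "1", "0", "0", "0", "0", "0"]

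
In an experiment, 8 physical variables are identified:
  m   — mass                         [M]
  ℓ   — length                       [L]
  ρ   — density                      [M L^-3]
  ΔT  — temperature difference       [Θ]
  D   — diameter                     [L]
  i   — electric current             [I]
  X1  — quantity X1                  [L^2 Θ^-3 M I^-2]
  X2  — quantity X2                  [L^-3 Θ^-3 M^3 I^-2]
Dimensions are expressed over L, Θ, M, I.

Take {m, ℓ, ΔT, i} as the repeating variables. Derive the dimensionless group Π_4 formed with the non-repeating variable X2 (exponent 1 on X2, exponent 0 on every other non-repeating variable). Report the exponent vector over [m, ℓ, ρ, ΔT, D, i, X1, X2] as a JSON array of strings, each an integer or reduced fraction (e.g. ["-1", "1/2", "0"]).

["-3", "3", "0", "3", "0", "2", "0", "1"]

Write exponents as rows L,Θ,M,I / cols m,ℓ,ρ,ΔT,D,i,X1,X2:
  L: [ 0  1 -3  0  1  0  2 -3]
  Θ: [ 0  0  0  1  0  0 -3 -3]
  M: [ 1  0  1  0  0  0  1  3]
  I: [ 0  0  0  0  0  1 -2 -2]
RREF → pivots at {m,ℓ,ΔT,i} ⇒ r = 4
Pivot set = {m,ℓ,ΔT,i}, free = {ρ,D,X1,X2}
RREF:
  r0: [   1    0    1    0    0    0    1    3]
  r1: [   0    1   -3    0    1    0    2   -3]
  r2: [   0    0    0    1    0    0   -3   -3]
  r3: [   0    0    0    0    0    1   -2   -2]
Fix exponent of X2 at 1, ρ at 0, D at 0, X1 at 0; solve each RREF row for its pivot's exponent:
  r0: exp(m) + (3)·1 = 0 ⇒ exp(m) = -3
  r1: exp(ℓ) + (-3)·1 = 0 ⇒ exp(ℓ) = 3
  r2: exp(ΔT) + (-3)·1 = 0 ⇒ exp(ΔT) = 3
  r3: exp(i) + (-2)·1 = 0 ⇒ exp(i) = 2
Π_4 = m^-3 · ℓ^3 · ΔT^3 · i^2 · X2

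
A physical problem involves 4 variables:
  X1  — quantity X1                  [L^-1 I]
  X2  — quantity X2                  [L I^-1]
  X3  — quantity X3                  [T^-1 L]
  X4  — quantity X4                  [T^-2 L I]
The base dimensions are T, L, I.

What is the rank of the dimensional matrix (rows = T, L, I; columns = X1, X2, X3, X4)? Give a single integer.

2

Exponent matrix [T,L,I] × [X1,X2,X3,X4]:
  T: [ 0  0 -1 -2]
  L: [-1  1  1  1]
  I: [ 1 -1  0  1]
RREF → pivots at {X1,X3} ⇒ r = 2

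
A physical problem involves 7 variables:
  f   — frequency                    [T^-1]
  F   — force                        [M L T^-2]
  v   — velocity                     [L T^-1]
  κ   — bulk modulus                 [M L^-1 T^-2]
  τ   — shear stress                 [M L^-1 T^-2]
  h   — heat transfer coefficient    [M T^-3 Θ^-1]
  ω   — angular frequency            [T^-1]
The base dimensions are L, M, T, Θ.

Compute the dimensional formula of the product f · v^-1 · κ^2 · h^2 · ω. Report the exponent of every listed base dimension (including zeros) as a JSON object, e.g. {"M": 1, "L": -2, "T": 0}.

{"L": -3, "M": 4, "T": -11, "Θ": -2}

Exponent matrix [L,M,T,Θ] × [f,F,v,κ,τ,h,ω]:
  L: [ 0  1  1 -1 -1  0  0]
  M: [ 0  1  0  1  1  1  0]
  T: [-1 -2 -1 -2 -2 -3 -1]
  Θ: [ 0  0  0  0  0 -1  0]
  [L]: (1)·0+(-1)·1+(2)·-1+(2)·0+(1)·0 = -3
  [M]: (1)·0+(-1)·0+(2)·1+(2)·1+(1)·0 = 4
  [T]: (1)·-1+(-1)·-1+(2)·-2+(2)·-3+(1)·-1 = -11
  [Θ]: (1)·0+(-1)·0+(2)·0+(2)·-1+(1)·0 = -2
⇒ L^-3 M^4 T^-11 Θ^-2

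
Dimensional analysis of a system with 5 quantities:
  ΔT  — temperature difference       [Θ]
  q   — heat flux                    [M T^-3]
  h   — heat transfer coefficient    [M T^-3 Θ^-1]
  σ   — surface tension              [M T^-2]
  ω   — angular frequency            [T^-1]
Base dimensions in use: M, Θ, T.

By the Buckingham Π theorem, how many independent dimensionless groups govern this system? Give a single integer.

Dimensional matrix (M×Θ×T by ΔT×q×h×σ×ω):
  M: [ 0  1  1  1  0]
  Θ: [ 1  0 -1  0  0]
  T: [ 0 -3 -3 -2 -1]
Echelon form has 3 nonzero rows (pivots: ΔT,q,σ)
n=5, r=3 ⇒ 2 dimensionless groups

2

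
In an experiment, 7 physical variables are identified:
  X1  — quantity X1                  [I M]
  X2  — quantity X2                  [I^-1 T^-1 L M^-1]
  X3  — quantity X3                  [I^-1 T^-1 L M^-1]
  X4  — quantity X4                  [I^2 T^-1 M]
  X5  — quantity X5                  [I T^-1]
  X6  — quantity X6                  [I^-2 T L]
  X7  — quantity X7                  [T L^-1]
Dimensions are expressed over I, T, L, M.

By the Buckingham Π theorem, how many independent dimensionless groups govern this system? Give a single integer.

4

Exponent matrix [I,T,L,M] × [X1,X2,X3,X4,X5,X6,X7]:
  I: [ 1 -1 -1  2  1 -2  0]
  T: [ 0 -1 -1 -1 -1  1  1]
  L: [ 0  1  1  0  0  1 -1]
  M: [ 1 -1 -1  1  0  0  0]
Row reduction gives pivot columns X1,X2,X4; rank = 3
Π count = n − r = 7 − 3 = 4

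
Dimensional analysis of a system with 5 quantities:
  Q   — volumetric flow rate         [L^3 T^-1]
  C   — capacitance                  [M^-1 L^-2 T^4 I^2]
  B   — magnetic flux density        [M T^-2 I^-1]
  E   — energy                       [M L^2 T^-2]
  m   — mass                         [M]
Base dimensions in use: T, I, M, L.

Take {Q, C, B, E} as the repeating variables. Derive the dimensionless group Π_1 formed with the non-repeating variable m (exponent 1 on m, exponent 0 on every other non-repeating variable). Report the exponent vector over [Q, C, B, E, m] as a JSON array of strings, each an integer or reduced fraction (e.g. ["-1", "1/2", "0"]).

Write exponents as rows T,I,M,L / cols Q,C,B,E,m:
  T: [-1  4 -2 -2  0]
  I: [ 0  2 -1  0  0]
  M: [ 0 -1  1  1  1]
  L: [ 3 -2  0  2  0]
Row reduction gives pivot columns Q,C,B,E; rank = 4
Pivot set = {Q,C,B,E}, free = {m}
RREF:
  r0: [   1    0    0    0    2]
  r1: [   0    1    0    0    2]
  r2: [   0    0    1    0    4]
  r3: [   0    0    0    1   -1]
Fix exponent of m at 1; solve each RREF row for its pivot's exponent:
  r0: exp(Q) + (2)·1 = 0 ⇒ exp(Q) = -2
  r1: exp(C) + (2)·1 = 0 ⇒ exp(C) = -2
  r2: exp(B) + (4)·1 = 0 ⇒ exp(B) = -4
  r3: exp(E) + (-1)·1 = 0 ⇒ exp(E) = 1
Π_1 = Q^-2 · C^-2 · B^-4 · E · m

["-2", "-2", "-4", "1", "1"]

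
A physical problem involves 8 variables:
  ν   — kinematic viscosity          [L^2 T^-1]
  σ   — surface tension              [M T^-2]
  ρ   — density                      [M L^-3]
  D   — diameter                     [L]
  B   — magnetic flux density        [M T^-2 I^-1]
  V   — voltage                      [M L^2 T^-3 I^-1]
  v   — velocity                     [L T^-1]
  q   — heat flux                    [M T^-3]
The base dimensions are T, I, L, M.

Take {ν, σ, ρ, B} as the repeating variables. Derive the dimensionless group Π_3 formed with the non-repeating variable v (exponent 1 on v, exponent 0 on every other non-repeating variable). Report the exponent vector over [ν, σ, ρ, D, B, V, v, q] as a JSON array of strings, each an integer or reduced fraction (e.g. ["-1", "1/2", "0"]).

["1", "-1", "1", "0", "0", "0", "1", "0"]

Exponent matrix [T,I,L,M] × [ν,σ,ρ,D,B,V,v,q]:
  T: [-1 -2  0  0 -2 -3 -1 -3]
  I: [ 0  0  0  0 -1 -1  0  0]
  L: [ 2  0 -3  1  0  2  1  0]
  M: [ 0  1  1  0  1  1  0  1]
Row reduction gives pivot columns ν,σ,ρ,B; rank = 4
Pivot set = {ν,σ,ρ,B}, free = {D,V,v,q}
RREF:
  r0: [   1    0    0    2    0    1   -1   -3]
  r1: [   0    1    0   -1    0    0    1    3]
  r2: [   0    0    1    1    0    0   -1   -2]
  r3: [   0    0    0    0    1    1    0    0]
Fix exponent of v at 1, D at 0, V at 0, q at 0; solve each RREF row for its pivot's exponent:
  r0: exp(ν) + (-1)·1 = 0 ⇒ exp(ν) = 1
  r1: exp(σ) + (1)·1 = 0 ⇒ exp(σ) = -1
  r2: exp(ρ) + (-1)·1 = 0 ⇒ exp(ρ) = 1
  r3: exp(B) + (0)·1 = 0 ⇒ exp(B) = 0
Π_3 = ν · σ^-1 · ρ · v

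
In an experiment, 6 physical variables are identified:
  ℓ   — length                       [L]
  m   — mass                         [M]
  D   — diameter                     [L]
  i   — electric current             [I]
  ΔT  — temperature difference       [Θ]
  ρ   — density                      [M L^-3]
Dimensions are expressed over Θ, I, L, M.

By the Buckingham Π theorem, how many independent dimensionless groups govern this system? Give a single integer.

2

Write exponents as rows Θ,I,L,M / cols ℓ,m,D,i,ΔT,ρ:
  Θ: [ 0  0  0  0  1  0]
  I: [ 0  0  0  1  0  0]
  L: [ 1  0  1  0  0 -3]
  M: [ 0  1  0  0  0  1]
RREF → pivots at {ℓ,m,i,ΔT} ⇒ r = 4
6 vars − rank 4 = 2 Π groups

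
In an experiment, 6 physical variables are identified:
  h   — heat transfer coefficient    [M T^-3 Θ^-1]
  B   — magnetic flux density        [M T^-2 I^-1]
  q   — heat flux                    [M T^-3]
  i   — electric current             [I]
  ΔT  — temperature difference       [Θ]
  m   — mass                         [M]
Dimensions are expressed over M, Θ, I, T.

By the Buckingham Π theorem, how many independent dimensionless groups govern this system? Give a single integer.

2

Exponent matrix [M,Θ,I,T] × [h,B,q,i,ΔT,m]:
  M: [ 1  1  1  0  0  1]
  Θ: [-1  0  0  0  1  0]
  I: [ 0 -1  0  1  0  0]
  T: [-3 -2 -3  0  0  0]
Echelon form has 4 nonzero rows (pivots: h,B,q,i)
n=6, r=4 ⇒ 2 dimensionless groups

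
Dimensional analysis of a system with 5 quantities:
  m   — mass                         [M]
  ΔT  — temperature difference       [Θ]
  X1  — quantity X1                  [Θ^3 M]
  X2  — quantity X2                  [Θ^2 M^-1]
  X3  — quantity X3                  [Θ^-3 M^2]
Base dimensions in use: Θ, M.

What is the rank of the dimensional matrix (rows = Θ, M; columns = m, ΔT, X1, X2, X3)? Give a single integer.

2

Exponent matrix [Θ,M] × [m,ΔT,X1,X2,X3]:
  Θ: [ 0  1  3  2 -3]
  M: [ 1  0  1 -1  2]
Row reduction gives pivot columns m,ΔT; rank = 2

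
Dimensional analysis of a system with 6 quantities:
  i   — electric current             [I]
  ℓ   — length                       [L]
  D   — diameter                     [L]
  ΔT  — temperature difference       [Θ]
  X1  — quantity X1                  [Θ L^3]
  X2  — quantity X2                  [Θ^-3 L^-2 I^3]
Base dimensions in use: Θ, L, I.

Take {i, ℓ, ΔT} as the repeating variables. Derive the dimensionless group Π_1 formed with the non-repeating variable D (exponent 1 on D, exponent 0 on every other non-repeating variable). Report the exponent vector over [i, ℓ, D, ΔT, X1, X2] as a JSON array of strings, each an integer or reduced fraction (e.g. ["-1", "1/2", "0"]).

Write exponents as rows Θ,L,I / cols i,ℓ,D,ΔT,X1,X2:
  Θ: [ 0  0  0  1  1 -3]
  L: [ 0  1  1  0  3 -2]
  I: [ 1  0  0  0  0  3]
Row reduction gives pivot columns i,ℓ,ΔT; rank = 3
Repeat: i,ℓ,ΔT; free: D,X1,X2
RREF:
  r0: [   1    0    0    0    0    3]
  r1: [   0    1    1    0    3   -2]
  r2: [   0    0    0    1    1   -3]
Fix exponent of D at 1, X1 at 0, X2 at 0; solve each RREF row for its pivot's exponent:
  r0: exp(i) + (0)·1 = 0 ⇒ exp(i) = 0
  r1: exp(ℓ) + (1)·1 = 0 ⇒ exp(ℓ) = -1
  r2: exp(ΔT) + (0)·1 = 0 ⇒ exp(ΔT) = 0
Π_1 = ℓ^-1 · D

["0", "-1", "1", "0", "0", "0"]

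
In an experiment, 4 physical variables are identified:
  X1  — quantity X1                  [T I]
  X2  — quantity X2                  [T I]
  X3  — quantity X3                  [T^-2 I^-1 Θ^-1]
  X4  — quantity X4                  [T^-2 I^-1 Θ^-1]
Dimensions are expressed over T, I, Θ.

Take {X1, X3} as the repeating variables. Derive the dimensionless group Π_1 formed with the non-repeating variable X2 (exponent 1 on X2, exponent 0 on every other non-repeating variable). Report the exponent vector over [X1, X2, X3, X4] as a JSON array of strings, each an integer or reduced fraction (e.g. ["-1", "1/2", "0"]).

Dimensional matrix (T×I×Θ by X1×X2×X3×X4):
  T: [ 1  1 -2 -2]
  I: [ 1  1 -1 -1]
  Θ: [ 0  0 -1 -1]
Row reduction gives pivot columns X1,X3; rank = 2
Repeat: X1,X3; free: X2,X4
RREF:
  r0: [   1    1    0    0]
  r1: [   0    0    1    1]
  r2: [   0    0    0    0]
Fix exponent of X2 at 1, X4 at 0; solve each RREF row for its pivot's exponent:
  r0: exp(X1) + (1)·1 = 0 ⇒ exp(X1) = -1
  r1: exp(X3) + (0)·1 = 0 ⇒ exp(X3) = 0
Π_1 = X1^-1 · X2

["-1", "1", "0", "0"]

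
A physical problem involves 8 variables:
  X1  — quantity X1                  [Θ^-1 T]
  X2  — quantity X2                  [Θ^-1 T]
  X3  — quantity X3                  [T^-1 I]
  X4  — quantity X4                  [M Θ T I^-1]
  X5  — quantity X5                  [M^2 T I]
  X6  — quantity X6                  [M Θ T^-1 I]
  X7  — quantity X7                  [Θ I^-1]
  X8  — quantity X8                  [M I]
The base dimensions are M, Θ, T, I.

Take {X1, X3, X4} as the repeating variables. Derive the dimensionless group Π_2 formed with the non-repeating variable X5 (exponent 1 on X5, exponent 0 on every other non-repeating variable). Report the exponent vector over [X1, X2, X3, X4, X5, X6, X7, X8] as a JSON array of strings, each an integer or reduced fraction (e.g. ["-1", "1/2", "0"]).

Write exponents as rows M,Θ,T,I / cols X1,X2,X3,X4,X5,X6,X7,X8:
  M: [ 0  0  0  1  2  1  0  1]
  Θ: [-1 -1  0  1  0  1  1  0]
  T: [ 1  1 -1  1  1 -1  0  0]
  I: [ 0  0  1 -1  1  1 -1  1]
Row reduction gives pivot columns X1,X3,X4; rank = 3
Pivot set = {X1,X3,X4}, free = {X2,X5,X6,X7,X8}
RREF:
  r0: [   1    1    0    0    2    0   -1    1]
  r1: [   0    0    1    0    3    2   -1    2]
  r2: [   0    0    0    1    2    1    0    1]
  r3: [   0    0    0    0    0    0    0    0]
Fix exponent of X5 at 1, X2 at 0, X6 at 0, X7 at 0, X8 at 0; solve each RREF row for its pivot's exponent:
  r0: exp(X1) + (2)·1 = 0 ⇒ exp(X1) = -2
  r1: exp(X3) + (3)·1 = 0 ⇒ exp(X3) = -3
  r2: exp(X4) + (2)·1 = 0 ⇒ exp(X4) = -2
Π_2 = X1^-2 · X3^-3 · X4^-2 · X5

["-2", "0", "-3", "-2", "1", "0", "0", "0"]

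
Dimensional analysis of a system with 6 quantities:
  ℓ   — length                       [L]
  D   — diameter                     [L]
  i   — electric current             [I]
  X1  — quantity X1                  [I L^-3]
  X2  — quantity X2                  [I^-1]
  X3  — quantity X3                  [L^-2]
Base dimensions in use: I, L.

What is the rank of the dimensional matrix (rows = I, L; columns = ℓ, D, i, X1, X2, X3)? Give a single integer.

Write exponents as rows I,L / cols ℓ,D,i,X1,X2,X3:
  I: [ 0  0  1  1 -1  0]
  L: [ 1  1  0 -3  0 -2]
RREF → pivots at {ℓ,i} ⇒ r = 2

2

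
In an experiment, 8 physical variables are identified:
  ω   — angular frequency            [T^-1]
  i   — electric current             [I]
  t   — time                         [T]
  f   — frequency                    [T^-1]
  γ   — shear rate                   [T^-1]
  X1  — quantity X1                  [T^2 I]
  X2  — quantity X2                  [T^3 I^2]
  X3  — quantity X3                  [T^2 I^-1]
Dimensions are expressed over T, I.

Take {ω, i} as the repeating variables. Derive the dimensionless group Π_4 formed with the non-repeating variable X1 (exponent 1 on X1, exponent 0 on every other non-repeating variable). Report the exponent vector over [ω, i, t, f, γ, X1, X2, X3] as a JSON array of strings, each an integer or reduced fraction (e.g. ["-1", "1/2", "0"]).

Write exponents as rows T,I / cols ω,i,t,f,γ,X1,X2,X3:
  T: [-1  0  1 -1 -1  2  3  2]
  I: [ 0  1  0  0  0  1  2 -1]
RREF → pivots at {ω,i} ⇒ r = 2
Pivot set = {ω,i}, free = {t,f,γ,X1,X2,X3}
RREF:
  r0: [   1    0   -1    1    1   -2   -3   -2]
  r1: [   0    1    0    0    0    1    2   -1]
Fix exponent of X1 at 1, t at 0, f at 0, γ at 0, X2 at 0, X3 at 0; solve each RREF row for its pivot's exponent:
  r0: exp(ω) + (-2)·1 = 0 ⇒ exp(ω) = 2
  r1: exp(i) + (1)·1 = 0 ⇒ exp(i) = -1
Π_4 = ω^2 · i^-1 · X1

["2", "-1", "0", "0", "0", "1", "0", "0"]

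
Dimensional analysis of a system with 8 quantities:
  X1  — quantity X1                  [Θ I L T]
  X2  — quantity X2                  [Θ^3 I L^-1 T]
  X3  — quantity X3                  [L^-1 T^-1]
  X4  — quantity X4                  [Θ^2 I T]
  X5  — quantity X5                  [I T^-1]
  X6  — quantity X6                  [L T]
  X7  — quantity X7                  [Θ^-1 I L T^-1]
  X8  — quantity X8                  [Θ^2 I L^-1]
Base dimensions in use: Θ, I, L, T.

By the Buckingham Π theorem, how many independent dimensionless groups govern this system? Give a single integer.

Write exponents as rows Θ,I,L,T / cols X1,X2,X3,X4,X5,X6,X7,X8:
  Θ: [ 1  3  0  2  0  0 -1  2]
  I: [ 1  1  0  1  1  0  1  1]
  L: [ 1 -1 -1  0  0  1  1 -1]
  T: [ 1  1 -1  1 -1  1 -1  0]
Row reduction gives pivot columns X1,X2,X3; rank = 3
8 vars − rank 3 = 5 Π groups

5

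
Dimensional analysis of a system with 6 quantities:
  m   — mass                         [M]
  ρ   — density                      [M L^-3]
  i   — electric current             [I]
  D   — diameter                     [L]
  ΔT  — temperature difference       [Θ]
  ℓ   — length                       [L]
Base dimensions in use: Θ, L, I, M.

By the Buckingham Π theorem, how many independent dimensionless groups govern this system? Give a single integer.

2

Write exponents as rows Θ,L,I,M / cols m,ρ,i,D,ΔT,ℓ:
  Θ: [ 0  0  0  0  1  0]
  L: [ 0 -3  0  1  0  1]
  I: [ 0  0  1  0  0  0]
  M: [ 1  1  0  0  0  0]
Echelon form has 4 nonzero rows (pivots: m,ρ,i,ΔT)
n=6, r=4 ⇒ 2 dimensionless groups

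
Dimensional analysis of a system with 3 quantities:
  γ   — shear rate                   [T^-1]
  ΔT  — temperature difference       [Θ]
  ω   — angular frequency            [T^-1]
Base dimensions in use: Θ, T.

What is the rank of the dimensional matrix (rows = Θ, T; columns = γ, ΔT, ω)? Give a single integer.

Dimensional matrix (Θ×T by γ×ΔT×ω):
  Θ: [ 0  1  0]
  T: [-1  0 -1]
RREF → pivots at {γ,ΔT} ⇒ r = 2

2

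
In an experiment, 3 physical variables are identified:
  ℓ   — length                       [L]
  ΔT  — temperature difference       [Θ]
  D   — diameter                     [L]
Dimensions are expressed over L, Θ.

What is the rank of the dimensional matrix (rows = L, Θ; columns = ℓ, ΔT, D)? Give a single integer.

2

Dimensional matrix (L×Θ by ℓ×ΔT×D):
  L: [ 1  0  1]
  Θ: [ 0  1  0]
RREF → pivots at {ℓ,ΔT} ⇒ r = 2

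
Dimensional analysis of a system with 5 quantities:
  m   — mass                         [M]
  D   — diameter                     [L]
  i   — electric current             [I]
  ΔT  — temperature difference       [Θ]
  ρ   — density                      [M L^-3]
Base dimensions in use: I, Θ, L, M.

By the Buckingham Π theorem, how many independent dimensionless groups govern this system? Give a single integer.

Dimensional matrix (I×Θ×L×M by m×D×i×ΔT×ρ):
  I: [ 0  0  1  0  0]
  Θ: [ 0  0  0  1  0]
  L: [ 0  1  0  0 -3]
  M: [ 1  0  0  0  1]
Row reduction gives pivot columns m,D,i,ΔT; rank = 4
5 vars − rank 4 = 1 Π group

1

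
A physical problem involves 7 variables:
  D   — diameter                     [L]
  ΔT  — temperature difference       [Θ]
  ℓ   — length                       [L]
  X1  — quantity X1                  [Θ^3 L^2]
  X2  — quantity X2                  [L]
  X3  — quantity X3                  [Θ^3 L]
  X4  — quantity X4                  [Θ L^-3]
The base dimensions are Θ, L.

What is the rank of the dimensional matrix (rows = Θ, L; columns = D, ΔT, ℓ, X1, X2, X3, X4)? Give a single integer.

Dimensional matrix (Θ×L by D×ΔT×ℓ×X1×X2×X3×X4):
  Θ: [ 0  1  0  3  0  3  1]
  L: [ 1  0  1  2  1  1 -3]
RREF → pivots at {D,ΔT} ⇒ r = 2

2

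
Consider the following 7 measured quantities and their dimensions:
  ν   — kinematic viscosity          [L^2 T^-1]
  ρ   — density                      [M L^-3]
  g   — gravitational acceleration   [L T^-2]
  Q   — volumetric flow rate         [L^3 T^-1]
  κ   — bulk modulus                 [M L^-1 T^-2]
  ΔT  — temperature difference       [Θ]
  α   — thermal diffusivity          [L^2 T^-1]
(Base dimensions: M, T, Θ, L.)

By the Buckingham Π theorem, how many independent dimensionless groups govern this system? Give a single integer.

3

Exponent matrix [M,T,Θ,L] × [ν,ρ,g,Q,κ,ΔT,α]:
  M: [ 0  1  0  0  1  0  0]
  T: [-1  0 -2 -1 -2  0 -1]
  Θ: [ 0  0  0  0  0  1  0]
  L: [ 2 -3  1  3 -1  0  2]
RREF → pivots at {ν,ρ,g,ΔT} ⇒ r = 4
n=7, r=4 ⇒ 3 dimensionless groups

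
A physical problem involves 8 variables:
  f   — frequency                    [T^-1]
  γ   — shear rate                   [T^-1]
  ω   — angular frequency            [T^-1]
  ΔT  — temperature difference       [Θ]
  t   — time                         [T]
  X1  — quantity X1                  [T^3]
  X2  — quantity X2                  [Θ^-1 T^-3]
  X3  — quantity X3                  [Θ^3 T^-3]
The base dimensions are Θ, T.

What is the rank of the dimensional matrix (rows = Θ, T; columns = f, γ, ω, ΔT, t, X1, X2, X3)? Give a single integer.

2

Exponent matrix [Θ,T] × [f,γ,ω,ΔT,t,X1,X2,X3]:
  Θ: [ 0  0  0  1  0  0 -1  3]
  T: [-1 -1 -1  0  1  3 -3 -3]
Row reduction gives pivot columns f,ΔT; rank = 2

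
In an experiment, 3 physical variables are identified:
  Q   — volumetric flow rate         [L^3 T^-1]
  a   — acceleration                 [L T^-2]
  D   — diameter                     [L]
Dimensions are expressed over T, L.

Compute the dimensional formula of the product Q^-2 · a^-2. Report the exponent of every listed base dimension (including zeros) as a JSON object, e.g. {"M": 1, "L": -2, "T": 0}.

{"T": 6, "L": -8}

Write exponents as rows T,L / cols Q,a,D:
  T: [-1 -2  0]
  L: [ 3  1  1]
  [T]: (-2)·-1+(-2)·-2 = 6
  [L]: (-2)·3+(-2)·1 = -8
⇒ T^6 L^-8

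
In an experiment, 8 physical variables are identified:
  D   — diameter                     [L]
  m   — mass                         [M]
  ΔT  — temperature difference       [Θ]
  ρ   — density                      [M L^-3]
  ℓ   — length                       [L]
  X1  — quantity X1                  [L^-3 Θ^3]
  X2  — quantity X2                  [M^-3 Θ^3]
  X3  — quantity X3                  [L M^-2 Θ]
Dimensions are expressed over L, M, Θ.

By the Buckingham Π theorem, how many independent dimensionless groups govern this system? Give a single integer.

5

Exponent matrix [L,M,Θ] × [D,m,ΔT,ρ,ℓ,X1,X2,X3]:
  L: [ 1  0  0 -3  1 -3  0  1]
  M: [ 0  1  0  1  0  0 -3 -2]
  Θ: [ 0  0  1  0  0  3  3  1]
RREF → pivots at {D,m,ΔT} ⇒ r = 3
8 vars − rank 3 = 5 Π groups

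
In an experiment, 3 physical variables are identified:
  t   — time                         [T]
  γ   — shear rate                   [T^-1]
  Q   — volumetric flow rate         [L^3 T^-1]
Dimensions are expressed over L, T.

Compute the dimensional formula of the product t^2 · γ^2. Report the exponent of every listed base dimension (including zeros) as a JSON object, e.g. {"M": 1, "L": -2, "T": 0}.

Exponent matrix [L,T] × [t,γ,Q]:
  L: [ 0  0  3]
  T: [ 1 -1 -1]
  [L]: (2)·0+(2)·0 = 0
  [T]: (2)·1+(2)·-1 = 0
⇒ 1 (dimensionless)

{"L": 0, "T": 0}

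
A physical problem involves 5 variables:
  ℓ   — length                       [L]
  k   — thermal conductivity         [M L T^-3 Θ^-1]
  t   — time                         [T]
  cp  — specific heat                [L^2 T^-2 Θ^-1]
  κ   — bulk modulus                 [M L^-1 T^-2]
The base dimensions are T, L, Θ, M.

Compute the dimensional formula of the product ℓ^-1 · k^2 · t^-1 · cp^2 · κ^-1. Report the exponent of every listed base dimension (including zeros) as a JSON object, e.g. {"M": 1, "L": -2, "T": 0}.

{"T": -9, "L": 6, "Θ": -4, "M": 1}

Dimensional matrix (T×L×Θ×M by ℓ×k×t×cp×κ):
  T: [ 0 -3  1 -2 -2]
  L: [ 1  1  0  2 -1]
  Θ: [ 0 -1  0 -1  0]
  M: [ 0  1  0  0  1]
  [T]: (-1)·0+(2)·-3+(-1)·1+(2)·-2+(-1)·-2 = -9
  [L]: (-1)·1+(2)·1+(-1)·0+(2)·2+(-1)·-1 = 6
  [Θ]: (-1)·0+(2)·-1+(-1)·0+(2)·-1+(-1)·0 = -4
  [M]: (-1)·0+(2)·1+(-1)·0+(2)·0+(-1)·1 = 1
⇒ T^-9 L^6 Θ^-4 M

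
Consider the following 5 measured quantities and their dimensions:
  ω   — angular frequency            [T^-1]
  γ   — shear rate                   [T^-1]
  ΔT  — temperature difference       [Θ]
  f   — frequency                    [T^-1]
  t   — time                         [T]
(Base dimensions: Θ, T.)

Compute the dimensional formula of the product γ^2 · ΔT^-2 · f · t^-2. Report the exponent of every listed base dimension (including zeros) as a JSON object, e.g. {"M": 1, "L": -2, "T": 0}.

Exponent matrix [Θ,T] × [ω,γ,ΔT,f,t]:
  Θ: [ 0  0  1  0  0]
  T: [-1 -1  0 -1  1]
  [Θ]: (2)·0+(-2)·1+(1)·0+(-2)·0 = -2
  [T]: (2)·-1+(-2)·0+(1)·-1+(-2)·1 = -5
⇒ Θ^-2 T^-5

{"Θ": -2, "T": -5}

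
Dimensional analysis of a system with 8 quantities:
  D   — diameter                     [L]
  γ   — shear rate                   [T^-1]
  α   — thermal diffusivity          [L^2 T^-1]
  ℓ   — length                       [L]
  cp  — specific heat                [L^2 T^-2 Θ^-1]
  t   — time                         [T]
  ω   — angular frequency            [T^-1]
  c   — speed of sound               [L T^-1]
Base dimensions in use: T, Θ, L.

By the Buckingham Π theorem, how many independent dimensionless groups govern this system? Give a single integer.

Exponent matrix [T,Θ,L] × [D,γ,α,ℓ,cp,t,ω,c]:
  T: [ 0 -1 -1  0 -2  1 -1 -1]
  Θ: [ 0  0  0  0 -1  0  0  0]
  L: [ 1  0  2  1  2  0  0  1]
RREF → pivots at {D,γ,cp} ⇒ r = 3
8 vars − rank 3 = 5 Π groups

5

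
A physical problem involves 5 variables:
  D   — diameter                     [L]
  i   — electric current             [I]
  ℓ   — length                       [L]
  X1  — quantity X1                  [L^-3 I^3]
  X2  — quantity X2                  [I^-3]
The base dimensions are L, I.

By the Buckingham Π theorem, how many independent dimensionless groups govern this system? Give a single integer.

Exponent matrix [L,I] × [D,i,ℓ,X1,X2]:
  L: [ 1  0  1 -3  0]
  I: [ 0  1  0  3 -3]
Echelon form has 2 nonzero rows (pivots: D,i)
5 vars − rank 2 = 3 Π groups

3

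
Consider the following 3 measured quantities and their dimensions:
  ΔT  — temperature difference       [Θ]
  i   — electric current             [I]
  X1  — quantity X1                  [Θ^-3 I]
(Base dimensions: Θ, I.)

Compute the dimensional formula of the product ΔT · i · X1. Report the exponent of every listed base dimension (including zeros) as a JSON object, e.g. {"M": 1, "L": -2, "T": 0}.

Exponent matrix [Θ,I] × [ΔT,i,X1]:
  Θ: [ 1  0 -3]
  I: [ 0  1  1]
  [Θ]: (1)·1+(1)·0+(1)·-3 = -2
  [I]: (1)·0+(1)·1+(1)·1 = 2
⇒ Θ^-2 I^2

{"Θ": -2, "I": 2}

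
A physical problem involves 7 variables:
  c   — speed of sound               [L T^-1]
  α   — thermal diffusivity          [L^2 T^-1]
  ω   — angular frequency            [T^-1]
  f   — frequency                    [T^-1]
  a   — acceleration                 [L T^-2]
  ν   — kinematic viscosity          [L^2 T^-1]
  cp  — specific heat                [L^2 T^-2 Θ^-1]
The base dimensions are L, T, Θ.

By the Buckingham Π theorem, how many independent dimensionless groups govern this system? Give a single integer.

4

Write exponents as rows L,T,Θ / cols c,α,ω,f,a,ν,cp:
  L: [ 1  2  0  0  1  2  2]
  T: [-1 -1 -1 -1 -2 -1 -2]
  Θ: [ 0  0  0  0  0  0 -1]
Row reduction gives pivot columns c,α,cp; rank = 3
Π count = n − r = 7 − 3 = 4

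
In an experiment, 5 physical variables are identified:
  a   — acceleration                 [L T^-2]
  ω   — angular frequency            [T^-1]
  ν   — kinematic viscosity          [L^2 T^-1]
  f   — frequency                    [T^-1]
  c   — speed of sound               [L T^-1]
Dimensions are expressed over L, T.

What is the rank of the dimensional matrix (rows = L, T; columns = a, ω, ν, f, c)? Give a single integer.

2

Exponent matrix [L,T] × [a,ω,ν,f,c]:
  L: [ 1  0  2  0  1]
  T: [-2 -1 -1 -1 -1]
Echelon form has 2 nonzero rows (pivots: a,ω)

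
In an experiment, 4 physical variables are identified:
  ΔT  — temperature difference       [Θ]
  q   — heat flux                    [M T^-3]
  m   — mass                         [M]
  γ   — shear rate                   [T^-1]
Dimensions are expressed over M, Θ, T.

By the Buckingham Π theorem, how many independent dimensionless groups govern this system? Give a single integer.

Write exponents as rows M,Θ,T / cols ΔT,q,m,γ:
  M: [ 0  1  1  0]
  Θ: [ 1  0  0  0]
  T: [ 0 -3  0 -1]
RREF → pivots at {ΔT,q,m} ⇒ r = 3
Π count = n − r = 4 − 3 = 1

1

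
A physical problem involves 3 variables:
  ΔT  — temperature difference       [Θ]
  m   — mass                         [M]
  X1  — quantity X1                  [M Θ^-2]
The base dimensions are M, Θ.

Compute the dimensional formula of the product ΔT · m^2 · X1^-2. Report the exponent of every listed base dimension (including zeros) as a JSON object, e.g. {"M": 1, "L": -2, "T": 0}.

Dimensional matrix (M×Θ by ΔT×m×X1):
  M: [ 0  1  1]
  Θ: [ 1  0 -2]
  [M]: (1)·0+(2)·1+(-2)·1 = 0
  [Θ]: (1)·1+(2)·0+(-2)·-2 = 5
⇒ Θ^5

{"M": 0, "Θ": 5}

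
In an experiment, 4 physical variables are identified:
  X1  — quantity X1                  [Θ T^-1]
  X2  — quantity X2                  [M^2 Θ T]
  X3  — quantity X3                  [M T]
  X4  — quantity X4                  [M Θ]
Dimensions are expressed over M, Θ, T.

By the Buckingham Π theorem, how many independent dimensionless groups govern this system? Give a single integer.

2

Exponent matrix [M,Θ,T] × [X1,X2,X3,X4]:
  M: [ 0  2  1  1]
  Θ: [ 1  1  0  1]
  T: [-1  1  1  0]
Echelon form has 2 nonzero rows (pivots: X1,X2)
Π count = n − r = 4 − 2 = 2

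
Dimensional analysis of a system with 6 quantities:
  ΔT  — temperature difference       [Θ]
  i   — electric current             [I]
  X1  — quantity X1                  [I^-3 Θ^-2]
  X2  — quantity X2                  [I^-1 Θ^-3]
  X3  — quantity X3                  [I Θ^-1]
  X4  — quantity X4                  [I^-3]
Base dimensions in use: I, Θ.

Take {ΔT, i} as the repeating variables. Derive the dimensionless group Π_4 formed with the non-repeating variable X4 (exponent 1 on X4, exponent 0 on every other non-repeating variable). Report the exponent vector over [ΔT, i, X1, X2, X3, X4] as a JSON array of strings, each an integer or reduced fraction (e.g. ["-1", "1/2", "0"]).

Dimensional matrix (I×Θ by ΔT×i×X1×X2×X3×X4):
  I: [ 0  1 -3 -1  1 -3]
  Θ: [ 1  0 -2 -3 -1  0]
Echelon form has 2 nonzero rows (pivots: ΔT,i)
Pivot set = {ΔT,i}, free = {X1,X2,X3,X4}
RREF:
  r0: [   1    0   -2   -3   -1    0]
  r1: [   0    1   -3   -1    1   -3]
Fix exponent of X4 at 1, X1 at 0, X2 at 0, X3 at 0; solve each RREF row for its pivot's exponent:
  r0: exp(ΔT) + (0)·1 = 0 ⇒ exp(ΔT) = 0
  r1: exp(i) + (-3)·1 = 0 ⇒ exp(i) = 3
Π_4 = i^3 · X4

["0", "3", "0", "0", "0", "1"]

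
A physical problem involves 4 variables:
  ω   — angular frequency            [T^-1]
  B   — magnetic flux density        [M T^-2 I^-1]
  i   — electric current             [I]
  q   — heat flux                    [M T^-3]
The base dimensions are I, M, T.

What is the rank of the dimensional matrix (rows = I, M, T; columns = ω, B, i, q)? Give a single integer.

Write exponents as rows I,M,T / cols ω,B,i,q:
  I: [ 0 -1  1  0]
  M: [ 0  1  0  1]
  T: [-1 -2  0 -3]
Row reduction gives pivot columns ω,B,i; rank = 3

3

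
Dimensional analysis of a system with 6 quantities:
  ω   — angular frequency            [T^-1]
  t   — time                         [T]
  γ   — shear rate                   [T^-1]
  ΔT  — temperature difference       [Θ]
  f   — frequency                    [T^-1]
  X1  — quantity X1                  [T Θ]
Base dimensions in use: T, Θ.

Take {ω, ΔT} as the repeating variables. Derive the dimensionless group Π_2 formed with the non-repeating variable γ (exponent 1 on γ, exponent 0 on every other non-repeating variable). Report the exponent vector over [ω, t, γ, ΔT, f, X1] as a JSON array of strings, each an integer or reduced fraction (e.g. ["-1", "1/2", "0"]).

["-1", "0", "1", "0", "0", "0"]

Exponent matrix [T,Θ] × [ω,t,γ,ΔT,f,X1]:
  T: [-1  1 -1  0 -1  1]
  Θ: [ 0  0  0  1  0  1]
Row reduction gives pivot columns ω,ΔT; rank = 2
Repeat: ω,ΔT; free: t,γ,f,X1
RREF:
  r0: [   1   -1    1    0    1   -1]
  r1: [   0    0    0    1    0    1]
Fix exponent of γ at 1, t at 0, f at 0, X1 at 0; solve each RREF row for its pivot's exponent:
  r0: exp(ω) + (1)·1 = 0 ⇒ exp(ω) = -1
  r1: exp(ΔT) + (0)·1 = 0 ⇒ exp(ΔT) = 0
Π_2 = ω^-1 · γ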